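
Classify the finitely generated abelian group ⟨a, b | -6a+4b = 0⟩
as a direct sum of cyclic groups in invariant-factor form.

Answer: M ≅ ℤ^1 ⊕ ℤ/2

Derivation:
rank_ℚ(R)=1; free=2−1=1
SNF(R) diag = [2] → torsion [2]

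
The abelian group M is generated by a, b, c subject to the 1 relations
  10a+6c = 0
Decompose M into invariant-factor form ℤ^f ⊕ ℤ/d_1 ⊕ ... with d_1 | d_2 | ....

Answer: M ≅ ℤ^2 ⊕ ℤ/2

Derivation:
rank_ℚ(R)=1; free=3−1=2
SNF(R) diag = [2] → torsion [2]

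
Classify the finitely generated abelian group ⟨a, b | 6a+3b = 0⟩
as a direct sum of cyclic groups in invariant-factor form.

rank_ℚ(R)=1; free=2−1=1
SNF(R) diag = [3] → torsion [3]

Answer: M ≅ ℤ^1 ⊕ ℤ/3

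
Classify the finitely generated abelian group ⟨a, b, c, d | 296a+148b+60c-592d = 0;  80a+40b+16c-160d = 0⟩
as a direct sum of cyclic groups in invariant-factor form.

rank_ℚ(R)=2; free=4−2=2
SNF(R) diag = [4, 8] → torsion [4, 8]

Answer: M ≅ ℤ^2 ⊕ ℤ/4 ⊕ ℤ/8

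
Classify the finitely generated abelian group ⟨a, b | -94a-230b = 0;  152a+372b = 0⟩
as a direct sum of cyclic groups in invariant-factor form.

rank_ℚ(R)=2; free=2−2=0
SNF(R) diag = [2, 4] → torsion [2, 4]

Answer: M ≅ ℤ/2 ⊕ ℤ/4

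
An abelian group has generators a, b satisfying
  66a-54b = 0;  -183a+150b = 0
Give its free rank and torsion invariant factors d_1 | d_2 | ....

Answer: M ≅ ℤ/3 ⊕ ℤ/6

Derivation:
rank_ℚ(R)=2; free=2−2=0
SNF(R) diag = [3, 6] → torsion [3, 6]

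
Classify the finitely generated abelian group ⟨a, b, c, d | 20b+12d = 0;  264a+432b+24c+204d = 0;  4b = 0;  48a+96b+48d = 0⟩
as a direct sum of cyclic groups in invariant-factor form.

rank_ℚ(R)=4; free=4−4=0
SNF(R) diag = [4, 12, 24, 48] → torsion [4, 12, 24, 48]

Answer: M ≅ ℤ/4 ⊕ ℤ/12 ⊕ ℤ/24 ⊕ ℤ/48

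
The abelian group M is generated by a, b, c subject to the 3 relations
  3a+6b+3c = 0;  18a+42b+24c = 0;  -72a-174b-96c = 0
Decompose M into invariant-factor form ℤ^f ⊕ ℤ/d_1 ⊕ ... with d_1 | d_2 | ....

Answer: M ≅ ℤ/3 ⊕ ℤ/6 ⊕ ℤ/6

Derivation:
rank_ℚ(R)=3; free=3−3=0
SNF(R) diag = [3, 6, 6] → torsion [3, 6, 6]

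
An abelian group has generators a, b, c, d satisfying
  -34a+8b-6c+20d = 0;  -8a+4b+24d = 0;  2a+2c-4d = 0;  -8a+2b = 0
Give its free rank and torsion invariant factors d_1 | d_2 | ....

Answer: M ≅ ℤ/2 ⊕ ℤ/2 ⊕ ℤ/4 ⊕ ℤ/8

Derivation:
rank_ℚ(R)=4; free=4−4=0
SNF(R) diag = [2, 2, 4, 8] → torsion [2, 2, 4, 8]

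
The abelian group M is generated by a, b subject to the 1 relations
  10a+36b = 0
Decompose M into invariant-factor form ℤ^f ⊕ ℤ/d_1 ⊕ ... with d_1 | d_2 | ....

Answer: M ≅ ℤ^1 ⊕ ℤ/2

Derivation:
rank_ℚ(R)=1; free=2−1=1
SNF(R) diag = [2] → torsion [2]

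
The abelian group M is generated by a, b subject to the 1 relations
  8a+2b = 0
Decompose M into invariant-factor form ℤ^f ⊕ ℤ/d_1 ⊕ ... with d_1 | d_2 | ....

Answer: M ≅ ℤ^1 ⊕ ℤ/2

Derivation:
rank_ℚ(R)=1; free=2−1=1
SNF(R) diag = [2] → torsion [2]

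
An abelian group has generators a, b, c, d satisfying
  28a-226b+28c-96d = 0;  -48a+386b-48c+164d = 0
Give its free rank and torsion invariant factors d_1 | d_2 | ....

rank_ℚ(R)=2; free=4−2=2
SNF(R) diag = [2, 4] → torsion [2, 4]

Answer: M ≅ ℤ^2 ⊕ ℤ/2 ⊕ ℤ/4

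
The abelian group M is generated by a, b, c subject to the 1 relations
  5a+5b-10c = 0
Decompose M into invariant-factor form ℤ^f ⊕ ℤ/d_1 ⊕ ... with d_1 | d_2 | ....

Answer: M ≅ ℤ^2 ⊕ ℤ/5

Derivation:
rank_ℚ(R)=1; free=3−1=2
SNF(R) diag = [5] → torsion [5]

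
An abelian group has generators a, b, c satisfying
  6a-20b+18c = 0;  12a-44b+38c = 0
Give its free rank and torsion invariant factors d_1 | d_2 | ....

Answer: M ≅ ℤ^1 ⊕ ℤ/2 ⊕ ℤ/2

Derivation:
rank_ℚ(R)=2; free=3−2=1
SNF(R) diag = [2, 2] → torsion [2, 2]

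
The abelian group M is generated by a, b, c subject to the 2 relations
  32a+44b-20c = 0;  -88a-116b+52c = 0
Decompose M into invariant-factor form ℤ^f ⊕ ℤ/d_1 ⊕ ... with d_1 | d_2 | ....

Answer: M ≅ ℤ^1 ⊕ ℤ/4 ⊕ ℤ/8

Derivation:
rank_ℚ(R)=2; free=3−2=1
SNF(R) diag = [4, 8] → torsion [4, 8]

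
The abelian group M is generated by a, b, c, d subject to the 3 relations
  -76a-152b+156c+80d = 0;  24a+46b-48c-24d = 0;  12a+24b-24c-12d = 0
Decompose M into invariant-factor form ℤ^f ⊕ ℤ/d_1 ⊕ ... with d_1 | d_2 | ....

rank_ℚ(R)=3; free=4−3=1
SNF(R) diag = [2, 4, 12] → torsion [2, 4, 12]

Answer: M ≅ ℤ^1 ⊕ ℤ/2 ⊕ ℤ/4 ⊕ ℤ/12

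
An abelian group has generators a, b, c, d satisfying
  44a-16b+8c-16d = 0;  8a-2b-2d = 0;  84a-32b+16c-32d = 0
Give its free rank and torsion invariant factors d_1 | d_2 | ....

Answer: M ≅ ℤ^1 ⊕ ℤ/2 ⊕ ℤ/4 ⊕ ℤ/8

Derivation:
rank_ℚ(R)=3; free=4−3=1
SNF(R) diag = [2, 4, 8] → torsion [2, 4, 8]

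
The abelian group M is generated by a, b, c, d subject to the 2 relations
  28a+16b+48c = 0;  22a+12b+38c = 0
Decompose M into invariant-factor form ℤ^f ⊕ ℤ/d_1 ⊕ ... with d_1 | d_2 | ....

Answer: M ≅ ℤ^2 ⊕ ℤ/2 ⊕ ℤ/4

Derivation:
rank_ℚ(R)=2; free=4−2=2
SNF(R) diag = [2, 4] → torsion [2, 4]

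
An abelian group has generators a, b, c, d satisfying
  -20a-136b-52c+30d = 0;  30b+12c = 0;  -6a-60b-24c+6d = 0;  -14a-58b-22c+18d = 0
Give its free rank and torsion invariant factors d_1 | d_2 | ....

rank_ℚ(R)=4; free=4−4=0
SNF(R) diag = [2, 6, 6, 6] → torsion [2, 6, 6, 6]

Answer: M ≅ ℤ/2 ⊕ ℤ/6 ⊕ ℤ/6 ⊕ ℤ/6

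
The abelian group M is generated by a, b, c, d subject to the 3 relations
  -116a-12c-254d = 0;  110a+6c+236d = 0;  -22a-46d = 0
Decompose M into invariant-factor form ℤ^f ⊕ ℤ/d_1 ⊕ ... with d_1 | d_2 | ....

rank_ℚ(R)=3; free=4−3=1
SNF(R) diag = [2, 6, 6] → torsion [2, 6, 6]

Answer: M ≅ ℤ^1 ⊕ ℤ/2 ⊕ ℤ/6 ⊕ ℤ/6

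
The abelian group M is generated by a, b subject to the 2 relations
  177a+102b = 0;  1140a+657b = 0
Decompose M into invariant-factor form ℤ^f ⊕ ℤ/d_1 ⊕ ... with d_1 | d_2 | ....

Answer: M ≅ ℤ/3 ⊕ ℤ/3

Derivation:
rank_ℚ(R)=2; free=2−2=0
SNF(R) diag = [3, 3] → torsion [3, 3]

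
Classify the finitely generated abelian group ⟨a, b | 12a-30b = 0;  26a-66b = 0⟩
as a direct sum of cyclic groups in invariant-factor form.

Answer: M ≅ ℤ/2 ⊕ ℤ/6

Derivation:
rank_ℚ(R)=2; free=2−2=0
SNF(R) diag = [2, 6] → torsion [2, 6]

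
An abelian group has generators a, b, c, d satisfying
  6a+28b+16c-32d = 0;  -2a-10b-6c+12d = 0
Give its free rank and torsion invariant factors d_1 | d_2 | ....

Answer: M ≅ ℤ^2 ⊕ ℤ/2 ⊕ ℤ/2

Derivation:
rank_ℚ(R)=2; free=4−2=2
SNF(R) diag = [2, 2] → torsion [2, 2]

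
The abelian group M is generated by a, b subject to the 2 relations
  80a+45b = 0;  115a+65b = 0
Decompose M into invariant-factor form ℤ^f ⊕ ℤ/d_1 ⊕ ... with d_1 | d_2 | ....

Answer: M ≅ ℤ/5 ⊕ ℤ/5

Derivation:
rank_ℚ(R)=2; free=2−2=0
SNF(R) diag = [5, 5] → torsion [5, 5]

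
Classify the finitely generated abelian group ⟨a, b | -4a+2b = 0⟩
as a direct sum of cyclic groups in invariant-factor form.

Answer: M ≅ ℤ^1 ⊕ ℤ/2

Derivation:
rank_ℚ(R)=1; free=2−1=1
SNF(R) diag = [2] → torsion [2]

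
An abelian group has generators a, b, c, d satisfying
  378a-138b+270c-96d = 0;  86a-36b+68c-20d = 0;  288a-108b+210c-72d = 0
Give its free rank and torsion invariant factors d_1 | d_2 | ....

rank_ℚ(R)=3; free=4−3=1
SNF(R) diag = [2, 6, 6] → torsion [2, 6, 6]

Answer: M ≅ ℤ^1 ⊕ ℤ/2 ⊕ ℤ/6 ⊕ ℤ/6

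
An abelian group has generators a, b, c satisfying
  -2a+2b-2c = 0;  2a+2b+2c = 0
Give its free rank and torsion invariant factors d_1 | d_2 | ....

rank_ℚ(R)=2; free=3−2=1
SNF(R) diag = [2, 4] → torsion [2, 4]

Answer: M ≅ ℤ^1 ⊕ ℤ/2 ⊕ ℤ/4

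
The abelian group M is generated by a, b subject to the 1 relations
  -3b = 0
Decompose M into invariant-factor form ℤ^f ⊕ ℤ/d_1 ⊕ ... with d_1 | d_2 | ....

rank_ℚ(R)=1; free=2−1=1
SNF(R) diag = [3] → torsion [3]

Answer: M ≅ ℤ^1 ⊕ ℤ/3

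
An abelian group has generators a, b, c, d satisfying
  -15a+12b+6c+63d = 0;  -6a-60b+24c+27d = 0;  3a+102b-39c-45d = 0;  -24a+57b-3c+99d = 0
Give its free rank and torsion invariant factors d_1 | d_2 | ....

Answer: M ≅ ℤ/3 ⊕ ℤ/9 ⊕ ℤ/9 ⊕ ℤ/9

Derivation:
rank_ℚ(R)=4; free=4−4=0
SNF(R) diag = [3, 9, 9, 9] → torsion [3, 9, 9, 9]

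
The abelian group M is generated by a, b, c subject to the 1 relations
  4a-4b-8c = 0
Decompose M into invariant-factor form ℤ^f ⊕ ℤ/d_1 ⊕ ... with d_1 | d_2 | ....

Answer: M ≅ ℤ^2 ⊕ ℤ/4

Derivation:
rank_ℚ(R)=1; free=3−1=2
SNF(R) diag = [4] → torsion [4]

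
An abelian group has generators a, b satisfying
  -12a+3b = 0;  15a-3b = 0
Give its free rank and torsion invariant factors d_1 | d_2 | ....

Answer: M ≅ ℤ/3 ⊕ ℤ/3

Derivation:
rank_ℚ(R)=2; free=2−2=0
SNF(R) diag = [3, 3] → torsion [3, 3]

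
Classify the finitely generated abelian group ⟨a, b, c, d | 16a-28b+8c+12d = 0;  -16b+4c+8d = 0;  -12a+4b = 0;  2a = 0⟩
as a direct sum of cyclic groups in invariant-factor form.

Answer: M ≅ ℤ/2 ⊕ ℤ/4 ⊕ ℤ/4 ⊕ ℤ/4

Derivation:
rank_ℚ(R)=4; free=4−4=0
SNF(R) diag = [2, 4, 4, 4] → torsion [2, 4, 4, 4]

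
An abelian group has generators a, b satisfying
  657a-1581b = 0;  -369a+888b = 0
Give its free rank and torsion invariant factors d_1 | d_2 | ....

rank_ℚ(R)=2; free=2−2=0
SNF(R) diag = [3, 9] → torsion [3, 9]

Answer: M ≅ ℤ/3 ⊕ ℤ/9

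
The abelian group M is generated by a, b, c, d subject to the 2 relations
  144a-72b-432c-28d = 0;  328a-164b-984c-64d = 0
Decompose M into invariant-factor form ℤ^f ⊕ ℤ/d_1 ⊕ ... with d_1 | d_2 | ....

rank_ℚ(R)=2; free=4−2=2
SNF(R) diag = [4, 4] → torsion [4, 4]

Answer: M ≅ ℤ^2 ⊕ ℤ/4 ⊕ ℤ/4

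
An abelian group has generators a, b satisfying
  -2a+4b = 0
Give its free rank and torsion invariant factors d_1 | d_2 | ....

rank_ℚ(R)=1; free=2−1=1
SNF(R) diag = [2] → torsion [2]

Answer: M ≅ ℤ^1 ⊕ ℤ/2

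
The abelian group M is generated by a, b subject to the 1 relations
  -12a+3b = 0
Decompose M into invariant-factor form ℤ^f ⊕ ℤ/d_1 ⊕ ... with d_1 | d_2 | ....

rank_ℚ(R)=1; free=2−1=1
SNF(R) diag = [3] → torsion [3]

Answer: M ≅ ℤ^1 ⊕ ℤ/3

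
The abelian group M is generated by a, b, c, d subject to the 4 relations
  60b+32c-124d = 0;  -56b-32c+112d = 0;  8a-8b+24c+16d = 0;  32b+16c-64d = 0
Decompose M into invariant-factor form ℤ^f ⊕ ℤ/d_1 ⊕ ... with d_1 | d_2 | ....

Answer: M ≅ ℤ/4 ⊕ ℤ/8 ⊕ ℤ/8 ⊕ ℤ/16

Derivation:
rank_ℚ(R)=4; free=4−4=0
SNF(R) diag = [4, 8, 8, 16] → torsion [4, 8, 8, 16]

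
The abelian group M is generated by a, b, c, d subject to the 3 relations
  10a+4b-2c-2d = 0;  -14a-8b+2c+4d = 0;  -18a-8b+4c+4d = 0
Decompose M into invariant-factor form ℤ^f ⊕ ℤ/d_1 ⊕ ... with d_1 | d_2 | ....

Answer: M ≅ ℤ^1 ⊕ ℤ/2 ⊕ ℤ/2 ⊕ ℤ/2

Derivation:
rank_ℚ(R)=3; free=4−3=1
SNF(R) diag = [2, 2, 2] → torsion [2, 2, 2]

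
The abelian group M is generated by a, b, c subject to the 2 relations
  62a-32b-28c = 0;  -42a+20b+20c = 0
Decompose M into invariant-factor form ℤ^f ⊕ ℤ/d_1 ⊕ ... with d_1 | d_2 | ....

rank_ℚ(R)=2; free=3−2=1
SNF(R) diag = [2, 4] → torsion [2, 4]

Answer: M ≅ ℤ^1 ⊕ ℤ/2 ⊕ ℤ/4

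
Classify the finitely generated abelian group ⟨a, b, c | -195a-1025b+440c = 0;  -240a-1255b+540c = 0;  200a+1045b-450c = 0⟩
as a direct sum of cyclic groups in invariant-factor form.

rank_ℚ(R)=3; free=3−3=0
SNF(R) diag = [5, 5, 10] → torsion [5, 5, 10]

Answer: M ≅ ℤ/5 ⊕ ℤ/5 ⊕ ℤ/10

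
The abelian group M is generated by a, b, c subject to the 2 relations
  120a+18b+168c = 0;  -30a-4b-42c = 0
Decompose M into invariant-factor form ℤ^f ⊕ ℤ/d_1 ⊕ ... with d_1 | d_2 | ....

Answer: M ≅ ℤ^1 ⊕ ℤ/2 ⊕ ℤ/6

Derivation:
rank_ℚ(R)=2; free=3−2=1
SNF(R) diag = [2, 6] → torsion [2, 6]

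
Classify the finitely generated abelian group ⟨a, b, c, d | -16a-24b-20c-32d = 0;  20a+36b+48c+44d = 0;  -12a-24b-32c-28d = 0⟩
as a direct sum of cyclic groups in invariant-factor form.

Answer: M ≅ ℤ^1 ⊕ ℤ/4 ⊕ ℤ/4 ⊕ ℤ/12

Derivation:
rank_ℚ(R)=3; free=4−3=1
SNF(R) diag = [4, 4, 12] → torsion [4, 4, 12]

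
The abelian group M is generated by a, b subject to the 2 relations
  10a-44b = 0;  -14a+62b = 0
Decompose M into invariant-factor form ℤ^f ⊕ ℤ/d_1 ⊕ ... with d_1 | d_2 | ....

rank_ℚ(R)=2; free=2−2=0
SNF(R) diag = [2, 2] → torsion [2, 2]

Answer: M ≅ ℤ/2 ⊕ ℤ/2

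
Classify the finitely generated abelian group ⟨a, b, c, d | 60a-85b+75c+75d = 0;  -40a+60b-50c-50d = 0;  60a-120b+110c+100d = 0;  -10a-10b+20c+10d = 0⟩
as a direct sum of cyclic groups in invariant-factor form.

Answer: M ≅ ℤ/5 ⊕ ℤ/10 ⊕ ℤ/10 ⊕ ℤ/10

Derivation:
rank_ℚ(R)=4; free=4−4=0
SNF(R) diag = [5, 10, 10, 10] → torsion [5, 10, 10, 10]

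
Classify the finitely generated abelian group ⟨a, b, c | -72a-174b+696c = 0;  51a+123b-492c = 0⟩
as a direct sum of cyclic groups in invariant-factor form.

rank_ℚ(R)=2; free=3−2=1
SNF(R) diag = [3, 6] → torsion [3, 6]

Answer: M ≅ ℤ^1 ⊕ ℤ/3 ⊕ ℤ/6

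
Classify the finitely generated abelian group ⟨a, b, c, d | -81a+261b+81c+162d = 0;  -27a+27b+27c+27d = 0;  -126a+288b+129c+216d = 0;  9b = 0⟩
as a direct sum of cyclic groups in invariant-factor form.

Answer: M ≅ ℤ/3 ⊕ ℤ/9 ⊕ ℤ/27 ⊕ ℤ/81

Derivation:
rank_ℚ(R)=4; free=4−4=0
SNF(R) diag = [3, 9, 27, 81] → torsion [3, 9, 27, 81]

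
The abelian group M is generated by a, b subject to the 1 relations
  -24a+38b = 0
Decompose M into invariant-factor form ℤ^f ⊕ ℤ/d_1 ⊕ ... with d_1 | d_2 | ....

Answer: M ≅ ℤ^1 ⊕ ℤ/2

Derivation:
rank_ℚ(R)=1; free=2−1=1
SNF(R) diag = [2] → torsion [2]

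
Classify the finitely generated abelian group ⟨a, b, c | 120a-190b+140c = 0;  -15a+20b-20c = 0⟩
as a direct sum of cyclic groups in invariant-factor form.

rank_ℚ(R)=2; free=3−2=1
SNF(R) diag = [5, 10] → torsion [5, 10]

Answer: M ≅ ℤ^1 ⊕ ℤ/5 ⊕ ℤ/10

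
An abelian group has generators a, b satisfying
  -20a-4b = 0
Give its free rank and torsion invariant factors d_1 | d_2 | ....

rank_ℚ(R)=1; free=2−1=1
SNF(R) diag = [4] → torsion [4]

Answer: M ≅ ℤ^1 ⊕ ℤ/4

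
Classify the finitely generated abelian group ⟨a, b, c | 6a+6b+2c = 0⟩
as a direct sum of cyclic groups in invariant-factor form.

rank_ℚ(R)=1; free=3−1=2
SNF(R) diag = [2] → torsion [2]

Answer: M ≅ ℤ^2 ⊕ ℤ/2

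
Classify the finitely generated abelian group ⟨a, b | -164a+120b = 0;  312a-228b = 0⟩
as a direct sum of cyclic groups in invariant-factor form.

rank_ℚ(R)=2; free=2−2=0
SNF(R) diag = [4, 12] → torsion [4, 12]

Answer: M ≅ ℤ/4 ⊕ ℤ/12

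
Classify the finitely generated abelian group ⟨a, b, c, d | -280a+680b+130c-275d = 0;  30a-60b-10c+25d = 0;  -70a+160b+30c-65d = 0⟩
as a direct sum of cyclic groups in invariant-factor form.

Answer: M ≅ ℤ^1 ⊕ ℤ/5 ⊕ ℤ/10 ⊕ ℤ/20

Derivation:
rank_ℚ(R)=3; free=4−3=1
SNF(R) diag = [5, 10, 20] → torsion [5, 10, 20]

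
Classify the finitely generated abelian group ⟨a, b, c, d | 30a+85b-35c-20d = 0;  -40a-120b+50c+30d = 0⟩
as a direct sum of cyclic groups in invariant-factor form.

Answer: M ≅ ℤ^2 ⊕ ℤ/5 ⊕ ℤ/10

Derivation:
rank_ℚ(R)=2; free=4−2=2
SNF(R) diag = [5, 10] → torsion [5, 10]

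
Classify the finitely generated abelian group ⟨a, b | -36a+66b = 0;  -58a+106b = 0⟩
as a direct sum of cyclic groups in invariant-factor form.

rank_ℚ(R)=2; free=2−2=0
SNF(R) diag = [2, 6] → torsion [2, 6]

Answer: M ≅ ℤ/2 ⊕ ℤ/6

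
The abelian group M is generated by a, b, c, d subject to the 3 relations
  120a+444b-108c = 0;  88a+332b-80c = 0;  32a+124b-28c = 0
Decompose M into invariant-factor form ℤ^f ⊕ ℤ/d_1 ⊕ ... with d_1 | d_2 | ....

rank_ℚ(R)=3; free=4−3=1
SNF(R) diag = [4, 12, 24] → torsion [4, 12, 24]

Answer: M ≅ ℤ^1 ⊕ ℤ/4 ⊕ ℤ/12 ⊕ ℤ/24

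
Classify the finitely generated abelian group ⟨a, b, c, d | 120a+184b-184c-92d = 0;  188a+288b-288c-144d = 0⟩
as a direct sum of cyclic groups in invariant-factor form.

rank_ℚ(R)=2; free=4−2=2
SNF(R) diag = [4, 4] → torsion [4, 4]

Answer: M ≅ ℤ^2 ⊕ ℤ/4 ⊕ ℤ/4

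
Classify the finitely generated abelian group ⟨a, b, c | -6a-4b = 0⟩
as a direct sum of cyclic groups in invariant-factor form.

rank_ℚ(R)=1; free=3−1=2
SNF(R) diag = [2] → torsion [2]

Answer: M ≅ ℤ^2 ⊕ ℤ/2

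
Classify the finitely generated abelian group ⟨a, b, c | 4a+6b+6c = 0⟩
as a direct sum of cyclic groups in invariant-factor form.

Answer: M ≅ ℤ^2 ⊕ ℤ/2

Derivation:
rank_ℚ(R)=1; free=3−1=2
SNF(R) diag = [2] → torsion [2]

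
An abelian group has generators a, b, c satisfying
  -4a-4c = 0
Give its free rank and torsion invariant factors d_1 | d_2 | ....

Answer: M ≅ ℤ^2 ⊕ ℤ/4

Derivation:
rank_ℚ(R)=1; free=3−1=2
SNF(R) diag = [4] → torsion [4]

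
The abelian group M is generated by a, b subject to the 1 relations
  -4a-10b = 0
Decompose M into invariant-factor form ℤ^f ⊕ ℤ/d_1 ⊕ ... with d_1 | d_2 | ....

rank_ℚ(R)=1; free=2−1=1
SNF(R) diag = [2] → torsion [2]

Answer: M ≅ ℤ^1 ⊕ ℤ/2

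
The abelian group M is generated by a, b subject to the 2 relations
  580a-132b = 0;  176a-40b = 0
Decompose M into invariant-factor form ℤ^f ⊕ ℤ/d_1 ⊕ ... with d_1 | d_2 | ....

Answer: M ≅ ℤ/4 ⊕ ℤ/8

Derivation:
rank_ℚ(R)=2; free=2−2=0
SNF(R) diag = [4, 8] → torsion [4, 8]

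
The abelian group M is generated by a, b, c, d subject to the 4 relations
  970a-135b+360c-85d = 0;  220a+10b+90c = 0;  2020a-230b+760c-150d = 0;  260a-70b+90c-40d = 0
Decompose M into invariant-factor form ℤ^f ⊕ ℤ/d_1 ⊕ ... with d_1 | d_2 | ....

Answer: M ≅ ℤ/5 ⊕ ℤ/10 ⊕ ℤ/20 ⊕ ℤ/40

Derivation:
rank_ℚ(R)=4; free=4−4=0
SNF(R) diag = [5, 10, 20, 40] → torsion [5, 10, 20, 40]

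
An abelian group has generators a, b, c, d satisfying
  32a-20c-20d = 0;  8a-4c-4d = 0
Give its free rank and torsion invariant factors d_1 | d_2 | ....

Answer: M ≅ ℤ^2 ⊕ ℤ/4 ⊕ ℤ/8

Derivation:
rank_ℚ(R)=2; free=4−2=2
SNF(R) diag = [4, 8] → torsion [4, 8]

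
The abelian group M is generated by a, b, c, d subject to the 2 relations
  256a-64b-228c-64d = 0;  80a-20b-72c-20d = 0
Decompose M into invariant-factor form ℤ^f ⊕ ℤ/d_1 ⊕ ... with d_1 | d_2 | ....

rank_ℚ(R)=2; free=4−2=2
SNF(R) diag = [4, 12] → torsion [4, 12]

Answer: M ≅ ℤ^2 ⊕ ℤ/4 ⊕ ℤ/12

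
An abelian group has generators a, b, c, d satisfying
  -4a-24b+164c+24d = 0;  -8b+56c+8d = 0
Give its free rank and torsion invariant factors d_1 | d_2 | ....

rank_ℚ(R)=2; free=4−2=2
SNF(R) diag = [4, 8] → torsion [4, 8]

Answer: M ≅ ℤ^2 ⊕ ℤ/4 ⊕ ℤ/8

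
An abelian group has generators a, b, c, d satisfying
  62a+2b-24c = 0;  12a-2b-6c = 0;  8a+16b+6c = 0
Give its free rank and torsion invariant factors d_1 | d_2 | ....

rank_ℚ(R)=3; free=4−3=1
SNF(R) diag = [2, 2, 6] → torsion [2, 2, 6]

Answer: M ≅ ℤ^1 ⊕ ℤ/2 ⊕ ℤ/2 ⊕ ℤ/6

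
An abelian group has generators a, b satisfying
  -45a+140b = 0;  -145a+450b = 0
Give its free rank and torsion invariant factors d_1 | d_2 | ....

rank_ℚ(R)=2; free=2−2=0
SNF(R) diag = [5, 10] → torsion [5, 10]

Answer: M ≅ ℤ/5 ⊕ ℤ/10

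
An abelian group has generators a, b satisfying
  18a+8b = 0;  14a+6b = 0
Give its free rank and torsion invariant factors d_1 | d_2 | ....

rank_ℚ(R)=2; free=2−2=0
SNF(R) diag = [2, 2] → torsion [2, 2]

Answer: M ≅ ℤ/2 ⊕ ℤ/2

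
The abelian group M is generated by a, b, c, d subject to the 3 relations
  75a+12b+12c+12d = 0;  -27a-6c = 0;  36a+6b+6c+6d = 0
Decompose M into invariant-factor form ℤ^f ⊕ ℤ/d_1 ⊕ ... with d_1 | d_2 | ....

rank_ℚ(R)=3; free=4−3=1
SNF(R) diag = [3, 6, 6] → torsion [3, 6, 6]

Answer: M ≅ ℤ^1 ⊕ ℤ/3 ⊕ ℤ/6 ⊕ ℤ/6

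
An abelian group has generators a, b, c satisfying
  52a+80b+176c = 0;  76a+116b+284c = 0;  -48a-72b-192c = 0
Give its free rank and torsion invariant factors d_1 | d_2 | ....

rank_ℚ(R)=3; free=3−3=0
SNF(R) diag = [4, 12, 24] → torsion [4, 12, 24]

Answer: M ≅ ℤ/4 ⊕ ℤ/12 ⊕ ℤ/24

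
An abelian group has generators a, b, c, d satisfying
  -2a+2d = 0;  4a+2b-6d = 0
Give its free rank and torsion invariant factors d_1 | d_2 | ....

rank_ℚ(R)=2; free=4−2=2
SNF(R) diag = [2, 2] → torsion [2, 2]

Answer: M ≅ ℤ^2 ⊕ ℤ/2 ⊕ ℤ/2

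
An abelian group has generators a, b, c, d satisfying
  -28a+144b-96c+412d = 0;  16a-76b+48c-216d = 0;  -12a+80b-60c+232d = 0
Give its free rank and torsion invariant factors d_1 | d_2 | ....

Answer: M ≅ ℤ^1 ⊕ ℤ/4 ⊕ ℤ/4 ⊕ ℤ/12

Derivation:
rank_ℚ(R)=3; free=4−3=1
SNF(R) diag = [4, 4, 12] → torsion [4, 4, 12]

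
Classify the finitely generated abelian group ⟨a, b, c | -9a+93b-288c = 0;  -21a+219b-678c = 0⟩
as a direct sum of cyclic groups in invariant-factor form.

rank_ℚ(R)=2; free=3−2=1
SNF(R) diag = [3, 6] → torsion [3, 6]

Answer: M ≅ ℤ^1 ⊕ ℤ/3 ⊕ ℤ/6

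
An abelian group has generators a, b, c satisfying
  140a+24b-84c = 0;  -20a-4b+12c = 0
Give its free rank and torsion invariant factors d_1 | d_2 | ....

rank_ℚ(R)=2; free=3−2=1
SNF(R) diag = [4, 4] → torsion [4, 4]

Answer: M ≅ ℤ^1 ⊕ ℤ/4 ⊕ ℤ/4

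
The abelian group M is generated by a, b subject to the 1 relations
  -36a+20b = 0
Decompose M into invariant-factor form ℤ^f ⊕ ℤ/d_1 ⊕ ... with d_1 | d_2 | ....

Answer: M ≅ ℤ^1 ⊕ ℤ/4

Derivation:
rank_ℚ(R)=1; free=2−1=1
SNF(R) diag = [4] → torsion [4]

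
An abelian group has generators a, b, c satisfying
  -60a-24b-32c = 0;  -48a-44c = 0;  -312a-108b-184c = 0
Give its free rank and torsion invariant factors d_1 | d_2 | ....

Answer: M ≅ ℤ/4 ⊕ ℤ/12 ⊕ ℤ/36

Derivation:
rank_ℚ(R)=3; free=3−3=0
SNF(R) diag = [4, 12, 36] → torsion [4, 12, 36]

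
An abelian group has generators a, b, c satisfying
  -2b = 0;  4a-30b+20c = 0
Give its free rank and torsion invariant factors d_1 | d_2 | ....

Answer: M ≅ ℤ^1 ⊕ ℤ/2 ⊕ ℤ/4

Derivation:
rank_ℚ(R)=2; free=3−2=1
SNF(R) diag = [2, 4] → torsion [2, 4]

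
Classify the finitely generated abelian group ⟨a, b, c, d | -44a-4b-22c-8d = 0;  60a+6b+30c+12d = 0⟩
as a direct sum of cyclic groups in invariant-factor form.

rank_ℚ(R)=2; free=4−2=2
SNF(R) diag = [2, 6] → torsion [2, 6]

Answer: M ≅ ℤ^2 ⊕ ℤ/2 ⊕ ℤ/6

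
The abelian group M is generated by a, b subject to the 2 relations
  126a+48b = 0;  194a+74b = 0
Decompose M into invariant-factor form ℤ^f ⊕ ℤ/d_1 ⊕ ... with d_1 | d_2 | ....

rank_ℚ(R)=2; free=2−2=0
SNF(R) diag = [2, 6] → torsion [2, 6]

Answer: M ≅ ℤ/2 ⊕ ℤ/6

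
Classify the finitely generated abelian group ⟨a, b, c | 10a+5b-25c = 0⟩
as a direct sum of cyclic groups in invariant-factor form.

Answer: M ≅ ℤ^2 ⊕ ℤ/5

Derivation:
rank_ℚ(R)=1; free=3−1=2
SNF(R) diag = [5] → torsion [5]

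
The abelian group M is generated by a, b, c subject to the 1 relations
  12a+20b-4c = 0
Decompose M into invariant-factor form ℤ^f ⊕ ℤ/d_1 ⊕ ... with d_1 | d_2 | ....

Answer: M ≅ ℤ^2 ⊕ ℤ/4

Derivation:
rank_ℚ(R)=1; free=3−1=2
SNF(R) diag = [4] → torsion [4]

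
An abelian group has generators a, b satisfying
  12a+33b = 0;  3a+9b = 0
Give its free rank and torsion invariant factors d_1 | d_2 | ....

rank_ℚ(R)=2; free=2−2=0
SNF(R) diag = [3, 3] → torsion [3, 3]

Answer: M ≅ ℤ/3 ⊕ ℤ/3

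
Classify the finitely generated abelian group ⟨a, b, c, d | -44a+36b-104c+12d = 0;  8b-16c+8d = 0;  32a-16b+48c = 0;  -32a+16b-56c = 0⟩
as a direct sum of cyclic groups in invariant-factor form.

Answer: M ≅ ℤ/4 ⊕ ℤ/8 ⊕ ℤ/8 ⊕ ℤ/16

Derivation:
rank_ℚ(R)=4; free=4−4=0
SNF(R) diag = [4, 8, 8, 16] → torsion [4, 8, 8, 16]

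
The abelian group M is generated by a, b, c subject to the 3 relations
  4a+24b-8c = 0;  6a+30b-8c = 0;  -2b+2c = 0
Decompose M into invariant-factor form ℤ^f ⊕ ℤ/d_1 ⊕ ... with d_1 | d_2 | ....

rank_ℚ(R)=3; free=3−3=0
SNF(R) diag = [2, 2, 4] → torsion [2, 2, 4]

Answer: M ≅ ℤ/2 ⊕ ℤ/2 ⊕ ℤ/4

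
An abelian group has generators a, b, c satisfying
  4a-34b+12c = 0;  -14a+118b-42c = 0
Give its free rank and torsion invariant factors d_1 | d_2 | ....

rank_ℚ(R)=2; free=3−2=1
SNF(R) diag = [2, 2] → torsion [2, 2]

Answer: M ≅ ℤ^1 ⊕ ℤ/2 ⊕ ℤ/2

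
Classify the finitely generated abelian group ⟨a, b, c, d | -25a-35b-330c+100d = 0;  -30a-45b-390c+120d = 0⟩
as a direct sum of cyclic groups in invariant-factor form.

rank_ℚ(R)=2; free=4−2=2
SNF(R) diag = [5, 15] → torsion [5, 15]

Answer: M ≅ ℤ^2 ⊕ ℤ/5 ⊕ ℤ/15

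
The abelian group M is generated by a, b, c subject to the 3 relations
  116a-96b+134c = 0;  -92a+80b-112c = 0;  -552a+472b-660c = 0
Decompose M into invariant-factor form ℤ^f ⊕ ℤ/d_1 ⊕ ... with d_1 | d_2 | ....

rank_ℚ(R)=3; free=3−3=0
SNF(R) diag = [2, 4, 8] → torsion [2, 4, 8]

Answer: M ≅ ℤ/2 ⊕ ℤ/4 ⊕ ℤ/8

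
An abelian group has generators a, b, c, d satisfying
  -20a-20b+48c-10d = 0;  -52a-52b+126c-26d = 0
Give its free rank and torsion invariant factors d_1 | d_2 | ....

rank_ℚ(R)=2; free=4−2=2
SNF(R) diag = [2, 6] → torsion [2, 6]

Answer: M ≅ ℤ^2 ⊕ ℤ/2 ⊕ ℤ/6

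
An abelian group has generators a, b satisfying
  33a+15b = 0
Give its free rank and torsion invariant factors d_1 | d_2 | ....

rank_ℚ(R)=1; free=2−1=1
SNF(R) diag = [3] → torsion [3]

Answer: M ≅ ℤ^1 ⊕ ℤ/3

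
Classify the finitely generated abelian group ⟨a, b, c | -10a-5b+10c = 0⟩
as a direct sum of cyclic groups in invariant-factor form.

rank_ℚ(R)=1; free=3−1=2
SNF(R) diag = [5] → torsion [5]

Answer: M ≅ ℤ^2 ⊕ ℤ/5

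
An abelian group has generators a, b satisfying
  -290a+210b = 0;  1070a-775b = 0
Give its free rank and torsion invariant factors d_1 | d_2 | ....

Answer: M ≅ ℤ/5 ⊕ ℤ/10

Derivation:
rank_ℚ(R)=2; free=2−2=0
SNF(R) diag = [5, 10] → torsion [5, 10]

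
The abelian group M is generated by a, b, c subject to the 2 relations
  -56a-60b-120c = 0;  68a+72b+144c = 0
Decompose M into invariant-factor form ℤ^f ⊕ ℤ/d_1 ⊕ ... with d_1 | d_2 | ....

Answer: M ≅ ℤ^1 ⊕ ℤ/4 ⊕ ℤ/12

Derivation:
rank_ℚ(R)=2; free=3−2=1
SNF(R) diag = [4, 12] → torsion [4, 12]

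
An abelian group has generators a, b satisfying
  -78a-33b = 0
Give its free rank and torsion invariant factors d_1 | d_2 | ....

Answer: M ≅ ℤ^1 ⊕ ℤ/3

Derivation:
rank_ℚ(R)=1; free=2−1=1
SNF(R) diag = [3] → torsion [3]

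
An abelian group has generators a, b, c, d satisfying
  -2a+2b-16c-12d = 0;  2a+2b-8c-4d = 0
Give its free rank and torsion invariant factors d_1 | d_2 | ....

Answer: M ≅ ℤ^2 ⊕ ℤ/2 ⊕ ℤ/4

Derivation:
rank_ℚ(R)=2; free=4−2=2
SNF(R) diag = [2, 4] → torsion [2, 4]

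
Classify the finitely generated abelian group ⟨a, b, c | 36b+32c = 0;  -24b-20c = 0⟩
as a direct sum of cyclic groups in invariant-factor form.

rank_ℚ(R)=2; free=3−2=1
SNF(R) diag = [4, 12] → torsion [4, 12]

Answer: M ≅ ℤ^1 ⊕ ℤ/4 ⊕ ℤ/12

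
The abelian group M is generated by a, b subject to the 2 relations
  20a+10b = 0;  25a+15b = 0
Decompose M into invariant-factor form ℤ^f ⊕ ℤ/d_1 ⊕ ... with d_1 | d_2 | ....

Answer: M ≅ ℤ/5 ⊕ ℤ/10

Derivation:
rank_ℚ(R)=2; free=2−2=0
SNF(R) diag = [5, 10] → torsion [5, 10]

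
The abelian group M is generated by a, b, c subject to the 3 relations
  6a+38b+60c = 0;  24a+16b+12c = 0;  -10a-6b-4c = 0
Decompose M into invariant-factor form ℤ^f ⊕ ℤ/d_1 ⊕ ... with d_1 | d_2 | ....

rank_ℚ(R)=3; free=3−3=0
SNF(R) diag = [2, 4, 12] → torsion [2, 4, 12]

Answer: M ≅ ℤ/2 ⊕ ℤ/4 ⊕ ℤ/12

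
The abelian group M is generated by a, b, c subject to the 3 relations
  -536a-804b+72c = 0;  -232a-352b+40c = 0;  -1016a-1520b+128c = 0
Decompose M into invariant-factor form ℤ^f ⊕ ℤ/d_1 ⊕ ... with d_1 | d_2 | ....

Answer: M ≅ ℤ/4 ⊕ ℤ/8 ⊕ ℤ/24

Derivation:
rank_ℚ(R)=3; free=3−3=0
SNF(R) diag = [4, 8, 24] → torsion [4, 8, 24]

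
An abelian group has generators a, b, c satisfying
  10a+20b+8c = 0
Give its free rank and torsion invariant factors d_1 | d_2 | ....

Answer: M ≅ ℤ^2 ⊕ ℤ/2

Derivation:
rank_ℚ(R)=1; free=3−1=2
SNF(R) diag = [2] → torsion [2]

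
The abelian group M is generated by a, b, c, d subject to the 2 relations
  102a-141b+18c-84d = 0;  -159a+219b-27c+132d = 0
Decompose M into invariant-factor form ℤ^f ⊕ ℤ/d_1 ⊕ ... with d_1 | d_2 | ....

Answer: M ≅ ℤ^2 ⊕ ℤ/3 ⊕ ℤ/9

Derivation:
rank_ℚ(R)=2; free=4−2=2
SNF(R) diag = [3, 9] → torsion [3, 9]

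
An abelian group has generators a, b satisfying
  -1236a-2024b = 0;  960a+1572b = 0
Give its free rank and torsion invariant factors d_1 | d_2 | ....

Answer: M ≅ ℤ/4 ⊕ ℤ/12

Derivation:
rank_ℚ(R)=2; free=2−2=0
SNF(R) diag = [4, 12] → torsion [4, 12]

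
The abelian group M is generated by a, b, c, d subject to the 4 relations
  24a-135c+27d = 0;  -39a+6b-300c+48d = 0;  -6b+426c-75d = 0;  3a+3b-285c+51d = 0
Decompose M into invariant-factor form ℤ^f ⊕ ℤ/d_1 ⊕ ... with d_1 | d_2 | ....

Answer: M ≅ ℤ/3 ⊕ ℤ/3 ⊕ ℤ/9 ⊕ ℤ/27

Derivation:
rank_ℚ(R)=4; free=4−4=0
SNF(R) diag = [3, 3, 9, 27] → torsion [3, 3, 9, 27]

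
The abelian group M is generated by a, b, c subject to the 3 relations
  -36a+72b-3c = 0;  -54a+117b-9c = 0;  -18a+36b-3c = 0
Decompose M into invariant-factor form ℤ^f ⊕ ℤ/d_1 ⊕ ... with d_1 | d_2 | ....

rank_ℚ(R)=3; free=3−3=0
SNF(R) diag = [3, 9, 18] → torsion [3, 9, 18]

Answer: M ≅ ℤ/3 ⊕ ℤ/9 ⊕ ℤ/18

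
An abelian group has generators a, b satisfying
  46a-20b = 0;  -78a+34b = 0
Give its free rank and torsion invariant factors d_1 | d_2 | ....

rank_ℚ(R)=2; free=2−2=0
SNF(R) diag = [2, 2] → torsion [2, 2]

Answer: M ≅ ℤ/2 ⊕ ℤ/2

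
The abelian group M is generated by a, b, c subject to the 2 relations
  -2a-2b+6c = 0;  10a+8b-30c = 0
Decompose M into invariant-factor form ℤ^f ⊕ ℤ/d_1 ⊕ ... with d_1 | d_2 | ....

rank_ℚ(R)=2; free=3−2=1
SNF(R) diag = [2, 2] → torsion [2, 2]

Answer: M ≅ ℤ^1 ⊕ ℤ/2 ⊕ ℤ/2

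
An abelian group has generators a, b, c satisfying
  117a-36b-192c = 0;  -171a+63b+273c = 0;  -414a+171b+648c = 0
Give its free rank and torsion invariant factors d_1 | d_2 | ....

rank_ℚ(R)=3; free=3−3=0
SNF(R) diag = [3, 9, 27] → torsion [3, 9, 27]

Answer: M ≅ ℤ/3 ⊕ ℤ/9 ⊕ ℤ/27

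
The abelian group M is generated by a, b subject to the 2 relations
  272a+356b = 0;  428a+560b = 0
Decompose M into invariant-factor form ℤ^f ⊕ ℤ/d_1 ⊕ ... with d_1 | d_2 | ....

Answer: M ≅ ℤ/4 ⊕ ℤ/12

Derivation:
rank_ℚ(R)=2; free=2−2=0
SNF(R) diag = [4, 12] → torsion [4, 12]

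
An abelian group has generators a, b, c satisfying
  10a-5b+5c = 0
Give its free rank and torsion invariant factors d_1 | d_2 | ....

Answer: M ≅ ℤ^2 ⊕ ℤ/5

Derivation:
rank_ℚ(R)=1; free=3−1=2
SNF(R) diag = [5] → torsion [5]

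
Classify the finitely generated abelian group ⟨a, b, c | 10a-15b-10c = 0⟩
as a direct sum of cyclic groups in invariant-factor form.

Answer: M ≅ ℤ^2 ⊕ ℤ/5

Derivation:
rank_ℚ(R)=1; free=3−1=2
SNF(R) diag = [5] → torsion [5]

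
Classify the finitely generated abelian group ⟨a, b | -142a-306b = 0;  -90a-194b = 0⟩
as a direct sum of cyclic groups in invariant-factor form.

Answer: M ≅ ℤ/2 ⊕ ℤ/4

Derivation:
rank_ℚ(R)=2; free=2−2=0
SNF(R) diag = [2, 4] → torsion [2, 4]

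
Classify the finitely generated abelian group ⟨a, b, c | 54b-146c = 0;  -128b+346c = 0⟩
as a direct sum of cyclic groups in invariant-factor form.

Answer: M ≅ ℤ^1 ⊕ ℤ/2 ⊕ ℤ/2

Derivation:
rank_ℚ(R)=2; free=3−2=1
SNF(R) diag = [2, 2] → torsion [2, 2]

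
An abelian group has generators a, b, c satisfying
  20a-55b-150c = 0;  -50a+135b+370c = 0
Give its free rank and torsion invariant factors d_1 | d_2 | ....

rank_ℚ(R)=2; free=3−2=1
SNF(R) diag = [5, 10] → torsion [5, 10]

Answer: M ≅ ℤ^1 ⊕ ℤ/5 ⊕ ℤ/10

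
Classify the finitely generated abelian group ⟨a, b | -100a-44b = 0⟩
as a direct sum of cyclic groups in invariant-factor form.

Answer: M ≅ ℤ^1 ⊕ ℤ/4

Derivation:
rank_ℚ(R)=1; free=2−1=1
SNF(R) diag = [4] → torsion [4]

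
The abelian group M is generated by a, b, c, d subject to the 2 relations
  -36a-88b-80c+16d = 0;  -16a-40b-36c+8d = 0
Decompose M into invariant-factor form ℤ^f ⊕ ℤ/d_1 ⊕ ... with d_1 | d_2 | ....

Answer: M ≅ ℤ^2 ⊕ ℤ/4 ⊕ ℤ/4

Derivation:
rank_ℚ(R)=2; free=4−2=2
SNF(R) diag = [4, 4] → torsion [4, 4]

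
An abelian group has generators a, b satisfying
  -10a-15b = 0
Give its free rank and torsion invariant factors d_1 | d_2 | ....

rank_ℚ(R)=1; free=2−1=1
SNF(R) diag = [5] → torsion [5]

Answer: M ≅ ℤ^1 ⊕ ℤ/5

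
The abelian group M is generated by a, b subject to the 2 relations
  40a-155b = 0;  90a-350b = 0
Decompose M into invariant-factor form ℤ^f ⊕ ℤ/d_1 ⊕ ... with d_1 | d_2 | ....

rank_ℚ(R)=2; free=2−2=0
SNF(R) diag = [5, 10] → torsion [5, 10]

Answer: M ≅ ℤ/5 ⊕ ℤ/10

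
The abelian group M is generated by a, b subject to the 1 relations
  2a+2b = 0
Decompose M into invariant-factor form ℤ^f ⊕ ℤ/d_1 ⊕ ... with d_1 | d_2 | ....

rank_ℚ(R)=1; free=2−1=1
SNF(R) diag = [2] → torsion [2]

Answer: M ≅ ℤ^1 ⊕ ℤ/2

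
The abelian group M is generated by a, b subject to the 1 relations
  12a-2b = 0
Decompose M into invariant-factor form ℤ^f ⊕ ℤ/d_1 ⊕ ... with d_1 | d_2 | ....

rank_ℚ(R)=1; free=2−1=1
SNF(R) diag = [2] → torsion [2]

Answer: M ≅ ℤ^1 ⊕ ℤ/2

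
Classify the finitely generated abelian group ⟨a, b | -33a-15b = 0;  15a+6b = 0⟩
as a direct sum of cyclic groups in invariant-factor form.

Answer: M ≅ ℤ/3 ⊕ ℤ/9

Derivation:
rank_ℚ(R)=2; free=2−2=0
SNF(R) diag = [3, 9] → torsion [3, 9]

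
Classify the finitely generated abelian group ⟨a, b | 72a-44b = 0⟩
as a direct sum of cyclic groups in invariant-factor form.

Answer: M ≅ ℤ^1 ⊕ ℤ/4

Derivation:
rank_ℚ(R)=1; free=2−1=1
SNF(R) diag = [4] → torsion [4]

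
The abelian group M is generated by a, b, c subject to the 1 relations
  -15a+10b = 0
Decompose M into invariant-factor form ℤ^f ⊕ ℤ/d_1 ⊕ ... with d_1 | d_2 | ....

Answer: M ≅ ℤ^2 ⊕ ℤ/5

Derivation:
rank_ℚ(R)=1; free=3−1=2
SNF(R) diag = [5] → torsion [5]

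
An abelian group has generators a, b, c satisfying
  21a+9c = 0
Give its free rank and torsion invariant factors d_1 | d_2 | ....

rank_ℚ(R)=1; free=3−1=2
SNF(R) diag = [3] → torsion [3]

Answer: M ≅ ℤ^2 ⊕ ℤ/3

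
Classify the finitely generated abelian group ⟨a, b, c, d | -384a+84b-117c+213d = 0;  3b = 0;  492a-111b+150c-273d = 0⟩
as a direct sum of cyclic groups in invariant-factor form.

Answer: M ≅ ℤ^1 ⊕ ℤ/3 ⊕ ℤ/3 ⊕ ℤ/3

Derivation:
rank_ℚ(R)=3; free=4−3=1
SNF(R) diag = [3, 3, 3] → torsion [3, 3, 3]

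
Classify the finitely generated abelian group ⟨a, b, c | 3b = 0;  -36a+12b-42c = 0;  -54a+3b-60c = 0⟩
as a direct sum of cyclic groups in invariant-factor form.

Answer: M ≅ ℤ/3 ⊕ ℤ/6 ⊕ ℤ/18

Derivation:
rank_ℚ(R)=3; free=3−3=0
SNF(R) diag = [3, 6, 18] → torsion [3, 6, 18]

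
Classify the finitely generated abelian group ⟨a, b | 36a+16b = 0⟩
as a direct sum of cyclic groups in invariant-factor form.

rank_ℚ(R)=1; free=2−1=1
SNF(R) diag = [4] → torsion [4]

Answer: M ≅ ℤ^1 ⊕ ℤ/4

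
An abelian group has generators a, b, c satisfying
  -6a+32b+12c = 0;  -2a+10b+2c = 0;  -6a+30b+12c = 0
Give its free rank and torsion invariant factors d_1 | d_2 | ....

rank_ℚ(R)=3; free=3−3=0
SNF(R) diag = [2, 2, 6] → torsion [2, 2, 6]

Answer: M ≅ ℤ/2 ⊕ ℤ/2 ⊕ ℤ/6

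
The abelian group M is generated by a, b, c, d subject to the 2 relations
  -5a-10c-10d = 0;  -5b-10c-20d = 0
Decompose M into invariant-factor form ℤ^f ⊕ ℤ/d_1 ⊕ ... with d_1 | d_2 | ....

rank_ℚ(R)=2; free=4−2=2
SNF(R) diag = [5, 5] → torsion [5, 5]

Answer: M ≅ ℤ^2 ⊕ ℤ/5 ⊕ ℤ/5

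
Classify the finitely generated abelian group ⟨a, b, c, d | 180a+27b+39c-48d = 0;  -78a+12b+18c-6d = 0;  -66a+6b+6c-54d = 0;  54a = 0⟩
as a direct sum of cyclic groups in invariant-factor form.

Answer: M ≅ ℤ/3 ⊕ ℤ/6 ⊕ ℤ/18 ⊕ ℤ/54

Derivation:
rank_ℚ(R)=4; free=4−4=0
SNF(R) diag = [3, 6, 18, 54] → torsion [3, 6, 18, 54]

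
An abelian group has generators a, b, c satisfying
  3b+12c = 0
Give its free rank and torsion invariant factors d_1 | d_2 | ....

Answer: M ≅ ℤ^2 ⊕ ℤ/3

Derivation:
rank_ℚ(R)=1; free=3−1=2
SNF(R) diag = [3] → torsion [3]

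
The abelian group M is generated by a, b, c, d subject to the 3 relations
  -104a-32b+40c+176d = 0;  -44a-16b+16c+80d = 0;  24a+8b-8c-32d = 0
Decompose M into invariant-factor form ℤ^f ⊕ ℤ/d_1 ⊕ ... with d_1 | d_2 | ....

rank_ℚ(R)=3; free=4−3=1
SNF(R) diag = [4, 8, 8] → torsion [4, 8, 8]

Answer: M ≅ ℤ^1 ⊕ ℤ/4 ⊕ ℤ/8 ⊕ ℤ/8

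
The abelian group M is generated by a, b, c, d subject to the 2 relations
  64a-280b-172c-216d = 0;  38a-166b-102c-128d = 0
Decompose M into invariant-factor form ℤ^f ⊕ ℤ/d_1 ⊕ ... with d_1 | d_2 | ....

rank_ℚ(R)=2; free=4−2=2
SNF(R) diag = [2, 4] → torsion [2, 4]

Answer: M ≅ ℤ^2 ⊕ ℤ/2 ⊕ ℤ/4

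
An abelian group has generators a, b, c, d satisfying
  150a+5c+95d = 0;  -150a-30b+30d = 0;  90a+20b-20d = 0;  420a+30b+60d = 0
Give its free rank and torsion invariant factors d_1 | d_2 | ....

rank_ℚ(R)=4; free=4−4=0
SNF(R) diag = [5, 10, 30, 90] → torsion [5, 10, 30, 90]

Answer: M ≅ ℤ/5 ⊕ ℤ/10 ⊕ ℤ/30 ⊕ ℤ/90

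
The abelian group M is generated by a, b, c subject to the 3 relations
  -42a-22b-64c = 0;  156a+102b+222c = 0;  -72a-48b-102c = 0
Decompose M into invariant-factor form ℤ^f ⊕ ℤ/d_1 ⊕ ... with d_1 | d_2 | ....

Answer: M ≅ ℤ/2 ⊕ ℤ/6 ⊕ ℤ/18

Derivation:
rank_ℚ(R)=3; free=3−3=0
SNF(R) diag = [2, 6, 18] → torsion [2, 6, 18]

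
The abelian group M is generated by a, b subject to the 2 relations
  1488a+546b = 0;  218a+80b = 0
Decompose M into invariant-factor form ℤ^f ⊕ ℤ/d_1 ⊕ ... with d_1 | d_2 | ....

rank_ℚ(R)=2; free=2−2=0
SNF(R) diag = [2, 6] → torsion [2, 6]

Answer: M ≅ ℤ/2 ⊕ ℤ/6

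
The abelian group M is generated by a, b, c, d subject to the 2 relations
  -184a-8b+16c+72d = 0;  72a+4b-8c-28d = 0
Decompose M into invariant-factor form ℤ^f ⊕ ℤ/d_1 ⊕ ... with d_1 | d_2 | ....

rank_ℚ(R)=2; free=4−2=2
SNF(R) diag = [4, 8] → torsion [4, 8]

Answer: M ≅ ℤ^2 ⊕ ℤ/4 ⊕ ℤ/8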